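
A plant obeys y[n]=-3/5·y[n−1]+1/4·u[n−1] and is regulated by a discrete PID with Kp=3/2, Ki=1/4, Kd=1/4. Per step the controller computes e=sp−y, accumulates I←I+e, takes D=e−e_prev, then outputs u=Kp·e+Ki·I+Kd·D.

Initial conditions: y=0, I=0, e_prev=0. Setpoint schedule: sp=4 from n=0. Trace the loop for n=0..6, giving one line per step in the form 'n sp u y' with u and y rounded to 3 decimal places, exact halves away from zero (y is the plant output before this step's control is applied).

(exact arithmetic carried between steps; '≈' marks a value shown rounded to 6 d.p. or computed from one; I and e_prev carry over from the previous line; the table rounds u and y to 3 d.p., halves away from zero)
n=0: y=0, sp=4, e=sp−y=4; I=4, D=e−e_prev=4; u=3/2·4+1/4·4+1/4·4=8; next y=-3/5·0+1/4·8=2
n=1: y=2, sp=4, e=sp−y=2; I=6, D=e−e_prev=-2; u=3/2·2+1/4·6+1/4·(-2)=4; next y=-3/5·2+1/4·4=-0.2
n=2: y=-0.2, sp=4, e=sp−y=4.2; I=10.2, D=e−e_prev=2.2; u=3/2·4.2+1/4·10.2+1/4·2.2=9.4; next y=-3/5·(-0.2)+1/4·9.4=2.47
n=3: y=2.47, sp=4, e=sp−y=1.53; I=11.73, D=e−e_prev=-2.67; u=3/2·1.53+1/4·11.73+1/4·(-2.67)=4.56; next y=-3/5·2.47+1/4·4.56=-0.342
n=4: y=-0.342, sp=4, e=sp−y=4.342; I=16.072, D=e−e_prev=2.812; u=3/2·4.342+1/4·16.072+1/4·2.812=11.234; next y=-3/5·(-0.342)+1/4·11.234=3.0137
n=5: y=3.0137, sp=4, e=sp−y=0.9863; I=17.0583, D=e−e_prev=-3.3557; u=3/2·0.9863+1/4·17.0583+1/4·(-3.3557)=4.9051; next y=-3/5·3.0137+1/4·4.9051=-0.581945
n=6: y=-0.581945, sp=4, e=sp−y=4.581945; I=21.640245, D=e−e_prev=3.595645; u=3/2·4.581945+1/4·21.640245+1/4·3.595645=13.18189; next y=-3/5·(-0.581945)+1/4·13.18189≈3.644640

0 4 8.000 0.000
1 4 4.000 2.000
2 4 9.400 -0.200
3 4 4.560 2.470
4 4 11.234 -0.342
5 4 4.905 3.014
6 4 13.182 -0.582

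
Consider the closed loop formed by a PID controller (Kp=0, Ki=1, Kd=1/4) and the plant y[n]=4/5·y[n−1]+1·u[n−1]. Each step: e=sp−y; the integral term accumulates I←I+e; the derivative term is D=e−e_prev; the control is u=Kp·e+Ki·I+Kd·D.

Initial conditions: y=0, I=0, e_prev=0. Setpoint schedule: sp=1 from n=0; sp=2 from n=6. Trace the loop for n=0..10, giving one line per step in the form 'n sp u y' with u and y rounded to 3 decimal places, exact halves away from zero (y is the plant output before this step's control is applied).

(exact arithmetic carried between steps; '≈' marks a value shown rounded to 6 d.p. or computed from one; I and e_prev carry over from the previous line; the table rounds u and y to 3 d.p., halves away from zero)
n=0: y=0, sp=1, e=sp−y=1; I=1, D=e−e_prev=1; u=0·1+1·1+1/4·1=1.25; next y=4/5·0+1·1.25=1.25
n=1: y=1.25, sp=1, e=sp−y=-0.25; I=0.75, D=e−e_prev=-1.25; u=0·(-0.25)+1·0.75+1/4·(-1.25)=0.4375; next y=4/5·1.25+1·0.4375=1.4375
n=2: y=1.4375, sp=1, e=sp−y=-0.4375; I=0.3125, D=e−e_prev=-0.1875; u=0·(-0.4375)+1·0.3125+1/4·(-0.1875)=0.265625; next y=4/5·1.4375+1·0.265625=1.415625
n=3: y=1.415625, sp=1, e=sp−y=-0.415625; I=-0.103125, D=e−e_prev=0.021875; u=0·(-0.415625)+1·(-0.103125)+1/4·0.021875≈-0.097656; next y=4/5·1.415625+1·(-0.097656)≈1.034844
n=4: y≈1.034844, sp=1, e=sp−y≈-0.034844; I≈-0.137969, D=e−e_prev≈0.380781; u=0·(-0.034844)+1·(-0.137969)+1/4·0.380781≈-0.042773; next y=4/5·1.034844+1·(-0.042773)≈0.785102
n=5: y≈0.785102, sp=1, e=sp−y≈0.214898; I≈0.076930, D=e−e_prev≈0.249742; u=0·0.214898+1·0.076930+1/4·0.249742≈0.139365; next y=4/5·0.785102+1·0.139365≈0.767446
n=6: y≈0.767446, sp=2, e=sp−y≈1.232554; I≈1.309483, D=e−e_prev≈1.017655; u=0·1.232554+1·1.309483+1/4·1.017655≈1.563897; next y=4/5·0.767446+1·1.563897≈2.177854
n=7: y≈2.177854, sp=2, e=sp−y≈-0.177854; I≈1.131629, D=e−e_prev≈-1.410408; u=0·(-0.177854)+1·1.131629+1/4·(-1.410408)≈0.779027; next y=4/5·2.177854+1·0.779027≈2.521310
n=8: y≈2.521310, sp=2, e=sp−y≈-0.521310; I≈0.610319, D=e−e_prev≈-0.343456; u=0·(-0.521310)+1·0.610319+1/4·(-0.343456)≈0.524455; next y=4/5·2.521310+1·0.524455≈2.541503
n=9: y≈2.541503, sp=2, e=sp−y≈-0.541503; I≈0.068816, D=e−e_prev≈-0.020192; u=0·(-0.541503)+1·0.068816+1/4·(-0.020192)≈0.063768; next y=4/5·2.541503+1·0.063768≈2.096970
n=10: y≈2.096970, sp=2, e=sp−y≈-0.096970; I≈-0.028154, D=e−e_prev≈0.444533; u=0·(-0.096970)+1·(-0.028154)+1/4·0.444533≈0.082979; next y=4/5·2.096970+1·0.082979≈1.760555

0 1 1.250 0.000
1 1 0.438 1.250
2 1 0.266 1.438
3 1 -0.098 1.416
4 1 -0.043 1.035
5 1 0.139 0.785
6 2 1.564 0.767
7 2 0.779 2.178
8 2 0.524 2.521
9 2 0.064 2.542
10 2 0.083 2.097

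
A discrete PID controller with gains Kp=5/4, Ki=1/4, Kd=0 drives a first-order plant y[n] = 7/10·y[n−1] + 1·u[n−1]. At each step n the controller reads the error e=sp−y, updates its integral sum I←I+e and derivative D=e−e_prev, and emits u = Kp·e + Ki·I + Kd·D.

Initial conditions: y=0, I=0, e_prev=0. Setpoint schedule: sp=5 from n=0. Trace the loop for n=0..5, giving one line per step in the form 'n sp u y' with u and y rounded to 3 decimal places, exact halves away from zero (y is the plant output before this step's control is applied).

(exact arithmetic carried between steps; '≈' marks a value shown rounded to 6 d.p. or computed from one; I and e_prev carry over from the previous line; the table rounds u and y to 3 d.p., halves away from zero)
n=0: y=0, sp=5, e=sp−y=5; I=5, D=e−e_prev=5; u=5/4·5+1/4·5+0·5=7.5; next y=7/10·0+1·7.5=7.5
n=1: y=7.5, sp=5, e=sp−y=-2.5; I=2.5, D=e−e_prev=-7.5; u=5/4·(-2.5)+1/4·2.5+0·(-7.5)=-2.5; next y=7/10·7.5+1·(-2.5)=2.75
n=2: y=2.75, sp=5, e=sp−y=2.25; I=4.75, D=e−e_prev=4.75; u=5/4·2.25+1/4·4.75+0·4.75=4; next y=7/10·2.75+1·4=5.925
n=3: y=5.925, sp=5, e=sp−y=-0.925; I=3.825, D=e−e_prev=-3.175; u=5/4·(-0.925)+1/4·3.825+0·(-3.175)=-0.2; next y=7/10·5.925+1·(-0.2)=3.9475
n=4: y=3.9475, sp=5, e=sp−y=1.0525; I=4.8775, D=e−e_prev=1.9775; u=5/4·1.0525+1/4·4.8775+0·1.9775=2.535; next y=7/10·3.9475+1·2.535=5.29825
n=5: y=5.29825, sp=5, e=sp−y=-0.29825; I=4.57925, D=e−e_prev=-1.35075; u=5/4·(-0.29825)+1/4·4.57925+0·(-1.35075)=0.772; next y=7/10·5.29825+1·0.772=4.480775

0 5 7.500 0.000
1 5 -2.500 7.500
2 5 4.000 2.750
3 5 -0.200 5.925
4 5 2.535 3.948
5 5 0.772 5.298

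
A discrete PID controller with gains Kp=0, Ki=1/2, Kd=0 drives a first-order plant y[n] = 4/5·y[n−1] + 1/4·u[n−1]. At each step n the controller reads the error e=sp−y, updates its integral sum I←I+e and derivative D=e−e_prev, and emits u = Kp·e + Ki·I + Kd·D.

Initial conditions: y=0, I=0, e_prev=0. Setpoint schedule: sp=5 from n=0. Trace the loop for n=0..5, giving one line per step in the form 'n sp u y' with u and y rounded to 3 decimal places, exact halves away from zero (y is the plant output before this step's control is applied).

(exact arithmetic carried between steps; '≈' marks a value shown rounded to 6 d.p. or computed from one; I and e_prev carry over from the previous line; the table rounds u and y to 3 d.p., halves away from zero)
n=0: y=0, sp=5, e=sp−y=5; I=5, D=e−e_prev=5; u=0·5+1/2·5+0·5=2.5; next y=4/5·0+1/4·2.5=0.625
n=1: y=0.625, sp=5, e=sp−y=4.375; I=9.375, D=e−e_prev=-0.625; u=0·4.375+1/2·9.375+0·(-0.625)=4.6875; next y=4/5·0.625+1/4·4.6875=1.671875
n=2: y=1.671875, sp=5, e=sp−y=3.328125; I=12.703125, D=e−e_prev=-1.046875; u=0·3.328125+1/2·12.703125+0·(-1.046875)≈6.351563; next y=4/5·1.671875+1/4·6.351563≈2.925391
n=3: y≈2.925391, sp=5, e=sp−y≈2.074609; I≈14.777734, D=e−e_prev≈-1.253516; u=0·2.074609+1/2·14.777734+0·(-1.253516)≈7.388867; next y=4/5·2.925391+1/4·7.388867≈4.187529
n=4: y≈4.187529, sp=5, e=sp−y≈0.812471; I≈15.590205, D=e−e_prev≈-1.262139; u=0·0.812471+1/2·15.590205+0·(-1.262139)≈7.795103; next y=4/5·4.187529+1/4·7.795103≈5.298799
n=5: y≈5.298799, sp=5, e=sp−y≈-0.298799; I≈15.291406, D=e−e_prev≈-1.111270; u=0·(-0.298799)+1/2·15.291406+0·(-1.111270)≈7.645703; next y=4/5·5.298799+1/4·7.645703≈6.150465

0 5 2.500 0.000
1 5 4.688 0.625
2 5 6.352 1.672
3 5 7.389 2.925
4 5 7.795 4.188
5 5 7.646 5.299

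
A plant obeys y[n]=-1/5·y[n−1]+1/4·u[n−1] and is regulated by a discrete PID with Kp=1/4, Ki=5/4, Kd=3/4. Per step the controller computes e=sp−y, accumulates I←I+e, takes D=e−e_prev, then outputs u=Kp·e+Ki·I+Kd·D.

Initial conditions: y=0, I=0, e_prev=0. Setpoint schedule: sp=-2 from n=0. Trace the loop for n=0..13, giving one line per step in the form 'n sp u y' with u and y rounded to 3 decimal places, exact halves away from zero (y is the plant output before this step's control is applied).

0 -2 -4.500 0.000
1 -2 -2.969 -1.125
2 -2 -6.274 -0.517
3 -2 -5.539 -1.465
4 -2 -7.758 -1.092
5 -2 -7.197 -1.721
6 -2 -8.617 -1.455
7 -2 -8.180 -1.863
8 -2 -9.086 -1.672
9 -2 -8.757 -1.937
10 -2 -9.339 -1.802
11 -2 -9.097 -1.974
12 -2 -9.472 -1.879
13 -2 -9.298 -1.992

(exact arithmetic carried between steps; '≈' marks a value shown rounded to 6 d.p. or computed from one; I and e_prev carry over from the previous line; the table rounds u and y to 3 d.p., halves away from zero)
n=0: y=0, sp=-2, e=sp−y=-2; I=-2, D=e−e_prev=-2; u=1/4·(-2)+5/4·(-2)+3/4·(-2)=-4.5; next y=-1/5·0+1/4·(-4.5)=-1.125
n=1: y=-1.125, sp=-2, e=sp−y=-0.875; I=-2.875, D=e−e_prev=1.125; u=1/4·(-0.875)+5/4·(-2.875)+3/4·1.125=-2.96875; next y=-1/5·(-1.125)+1/4·(-2.96875)≈-0.517188
n=2: y≈-0.517188, sp=-2, e=sp−y≈-1.482813; I≈-4.357813, D=e−e_prev≈-0.607813; u=1/4·(-1.482813)+5/4·(-4.357813)+3/4·(-0.607813)≈-6.273828; next y=-1/5·(-0.517188)+1/4·(-6.273828)≈-1.465020
n=3: y≈-1.465020, sp=-2, e=sp−y≈-0.534980; I≈-4.892793, D=e−e_prev≈0.947832; u=1/4·(-0.534980)+5/4·(-4.892793)+3/4·0.947832≈-5.538862; next y=-1/5·(-1.465020)+1/4·(-5.538862)≈-1.091712
n=4: y≈-1.091712, sp=-2, e=sp−y≈-0.908288; I≈-5.801081, D=e−e_prev≈-0.373308; u=1/4·(-0.908288)+5/4·(-5.801081)+3/4·(-0.373308)≈-7.758405; next y=-1/5·(-1.091712)+1/4·(-7.758405)≈-1.721259
n=5: y≈-1.721259, sp=-2, e=sp−y≈-0.278741; I≈-6.079822, D=e−e_prev≈0.629547; u=1/4·(-0.278741)+5/4·(-6.079822)+3/4·0.629547≈-7.197303; next y=-1/5·(-1.721259)+1/4·(-7.197303)≈-1.455074
n=6: y≈-1.455074, sp=-2, e=sp−y≈-0.544926; I≈-6.624748, D=e−e_prev≈-0.266185; u=1/4·(-0.544926)+5/4·(-6.624748)+3/4·(-0.266185)≈-8.616806; next y=-1/5·(-1.455074)+1/4·(-8.616806)≈-1.863187
n=7: y≈-1.863187, sp=-2, e=sp−y≈-0.136813; I≈-6.761562, D=e−e_prev≈0.408113; u=1/4·(-0.136813)+5/4·(-6.761562)+3/4·0.408113≈-8.180071; next y=-1/5·(-1.863187)+1/4·(-8.180071)≈-1.672380
n=8: y≈-1.672380, sp=-2, e=sp−y≈-0.327620; I≈-7.089181, D=e−e_prev≈-0.190806; u=1/4·(-0.327620)+5/4·(-7.089181)+3/4·(-0.190806)≈-9.086486; next y=-1/5·(-1.672380)+1/4·(-9.086486)≈-1.937145
n=9: y≈-1.937145, sp=-2, e=sp−y≈-0.062855; I≈-7.152036, D=e−e_prev≈0.264765; u=1/4·(-0.062855)+5/4·(-7.152036)+3/4·0.264765≈-8.757185; next y=-1/5·(-1.937145)+1/4·(-8.757185)≈-1.801867
n=10: y≈-1.801867, sp=-2, e=sp−y≈-0.198133; I≈-7.350169, D=e−e_prev≈-0.135278; u=1/4·(-0.198133)+5/4·(-7.350169)+3/4·(-0.135278)≈-9.338703; next y=-1/5·(-1.801867)+1/4·(-9.338703)≈-1.974302
n=11: y≈-1.974302, sp=-2, e=sp−y≈-0.025698; I≈-7.375866, D=e−e_prev≈0.172435; u=1/4·(-0.025698)+5/4·(-7.375866)+3/4·0.172435≈-9.096931; next y=-1/5·(-1.974302)+1/4·(-9.096931)≈-1.879372
n=12: y≈-1.879372, sp=-2, e=sp−y≈-0.120628; I≈-7.496494, D=e−e_prev≈-0.094930; u=1/4·(-0.120628)+5/4·(-7.496494)+3/4·(-0.094930)≈-9.471972; next y=-1/5·(-1.879372)+1/4·(-9.471972)≈-1.992119
n=13: y≈-1.992119, sp=-2, e=sp−y≈-0.007881; I≈-7.504376, D=e−e_prev≈0.112746; u=1/4·(-0.007881)+5/4·(-7.504376)+3/4·0.112746≈-9.297880; next y=-1/5·(-1.992119)+1/4·(-9.297880)≈-1.926046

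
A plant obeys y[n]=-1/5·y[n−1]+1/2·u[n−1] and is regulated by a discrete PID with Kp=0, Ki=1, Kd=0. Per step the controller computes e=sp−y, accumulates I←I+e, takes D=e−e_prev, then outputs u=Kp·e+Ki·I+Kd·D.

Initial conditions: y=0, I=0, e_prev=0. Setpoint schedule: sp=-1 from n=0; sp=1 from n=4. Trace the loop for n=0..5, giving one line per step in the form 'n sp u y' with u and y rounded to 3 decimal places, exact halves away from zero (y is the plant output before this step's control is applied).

0 -1 -1.000 0.000
1 -1 -1.500 -0.500
2 -1 -1.850 -0.650
3 -1 -2.055 -0.795
4 1 -0.187 -0.869
5 1 0.733 0.080

(exact arithmetic carried between steps; '≈' marks a value shown rounded to 6 d.p. or computed from one; I and e_prev carry over from the previous line; the table rounds u and y to 3 d.p., halves away from zero)
n=0: y=0, sp=-1, e=sp−y=-1; I=-1, D=e−e_prev=-1; u=0·(-1)+1·(-1)+0·(-1)=-1; next y=-1/5·0+1/2·(-1)=-0.5
n=1: y=-0.5, sp=-1, e=sp−y=-0.5; I=-1.5, D=e−e_prev=0.5; u=0·(-0.5)+1·(-1.5)+0·0.5=-1.5; next y=-1/5·(-0.5)+1/2·(-1.5)=-0.65
n=2: y=-0.65, sp=-1, e=sp−y=-0.35; I=-1.85, D=e−e_prev=0.15; u=0·(-0.35)+1·(-1.85)+0·0.15=-1.85; next y=-1/5·(-0.65)+1/2·(-1.85)=-0.795
n=3: y=-0.795, sp=-1, e=sp−y=-0.205; I=-2.055, D=e−e_prev=0.145; u=0·(-0.205)+1·(-2.055)+0·0.145=-2.055; next y=-1/5·(-0.795)+1/2·(-2.055)=-0.8685
n=4: y=-0.8685, sp=1, e=sp−y=1.8685; I=-0.1865, D=e−e_prev=2.0735; u=0·1.8685+1·(-0.1865)+0·2.0735=-0.1865; next y=-1/5·(-0.8685)+1/2·(-0.1865)=0.08045
n=5: y=0.08045, sp=1, e=sp−y=0.91955; I=0.73305, D=e−e_prev=-0.94895; u=0·0.91955+1·0.73305+0·(-0.94895)=0.73305; next y=-1/5·0.08045+1/2·0.73305=0.350435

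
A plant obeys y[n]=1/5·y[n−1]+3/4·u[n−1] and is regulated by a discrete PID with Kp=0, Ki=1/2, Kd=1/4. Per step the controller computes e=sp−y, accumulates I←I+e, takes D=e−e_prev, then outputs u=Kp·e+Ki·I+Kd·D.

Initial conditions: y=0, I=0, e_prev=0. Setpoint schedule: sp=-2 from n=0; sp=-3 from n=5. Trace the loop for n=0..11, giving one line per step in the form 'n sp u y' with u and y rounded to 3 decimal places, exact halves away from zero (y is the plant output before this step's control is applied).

(exact arithmetic carried between steps; '≈' marks a value shown rounded to 6 d.p. or computed from one; I and e_prev carry over from the previous line; the table rounds u and y to 3 d.p., halves away from zero)
n=0: y=0, sp=-2, e=sp−y=-2; I=-2, D=e−e_prev=-2; u=0·(-2)+1/2·(-2)+1/4·(-2)=-1.5; next y=1/5·0+3/4·(-1.5)=-1.125
n=1: y=-1.125, sp=-2, e=sp−y=-0.875; I=-2.875, D=e−e_prev=1.125; u=0·(-0.875)+1/2·(-2.875)+1/4·1.125=-1.15625; next y=1/5·(-1.125)+3/4·(-1.15625)≈-1.092188
n=2: y≈-1.092188, sp=-2, e=sp−y≈-0.907813; I≈-3.782813, D=e−e_prev≈-0.032813; u=0·(-0.907813)+1/2·(-3.782813)+1/4·(-0.032813)≈-1.899609; next y=1/5·(-1.092188)+3/4·(-1.899609)≈-1.643145
n=3: y≈-1.643145, sp=-2, e=sp−y≈-0.356855; I≈-4.139668, D=e−e_prev≈0.550957; u=0·(-0.356855)+1/2·(-4.139668)+1/4·0.550957≈-1.932095; next y=1/5·(-1.643145)+3/4·(-1.932095)≈-1.777700
n=4: y≈-1.777700, sp=-2, e=sp−y≈-0.222300; I≈-4.361968, D=e−e_prev≈0.134555; u=0·(-0.222300)+1/2·(-4.361968)+1/4·0.134555≈-2.147345; next y=1/5·(-1.777700)+3/4·(-2.147345)≈-1.966049
n=5: y≈-1.966049, sp=-3, e=sp−y≈-1.033951; I≈-5.395919, D=e−e_prev≈-0.811651; u=0·(-1.033951)+1/2·(-5.395919)+1/4·(-0.811651)≈-2.900872; next y=1/5·(-1.966049)+3/4·(-2.900872)≈-2.568864
n=6: y≈-2.568864, sp=-3, e=sp−y≈-0.431136; I≈-5.827055, D=e−e_prev≈0.602815; u=0·(-0.431136)+1/2·(-5.827055)+1/4·0.602815≈-2.762824; next y=1/5·(-2.568864)+3/4·(-2.762824)≈-2.585891
n=7: y≈-2.585891, sp=-3, e=sp−y≈-0.414109; I≈-6.241164, D=e−e_prev≈0.017027; u=0·(-0.414109)+1/2·(-6.241164)+1/4·0.017027≈-3.116326; next y=1/5·(-2.585891)+3/4·(-3.116326)≈-2.854422
n=8: y≈-2.854422, sp=-3, e=sp−y≈-0.145578; I≈-6.386742, D=e−e_prev≈0.268532; u=0·(-0.145578)+1/2·(-6.386742)+1/4·0.268532≈-3.126238; next y=1/5·(-2.854422)+3/4·(-3.126238)≈-2.915563
n=9: y≈-2.915563, sp=-3, e=sp−y≈-0.084437; I≈-6.471179, D=e−e_prev≈0.061141; u=0·(-0.084437)+1/2·(-6.471179)+1/4·0.061141≈-3.220304; next y=1/5·(-2.915563)+3/4·(-3.220304)≈-2.998341
n=10: y≈-2.998341, sp=-3, e=sp−y≈-0.001659; I≈-6.472838, D=e−e_prev≈0.082778; u=0·(-0.001659)+1/2·(-6.472838)+1/4·0.082778≈-3.215725; next y=1/5·(-2.998341)+3/4·(-3.215725)≈-3.011462
n=11: y≈-3.011462, sp=-3, e=sp−y≈0.011462; I≈-6.461377, D=e−e_prev≈0.013121; u=0·0.011462+1/2·(-6.461377)+1/4·0.013121≈-3.227408; next y=1/5·(-3.011462)+3/4·(-3.227408)≈-3.022848

0 -2 -1.500 0.000
1 -2 -1.156 -1.125
2 -2 -1.900 -1.092
3 -2 -1.932 -1.643
4 -2 -2.147 -1.778
5 -3 -2.901 -1.966
6 -3 -2.763 -2.569
7 -3 -3.116 -2.586
8 -3 -3.126 -2.854
9 -3 -3.220 -2.916
10 -3 -3.216 -2.998
11 -3 -3.227 -3.011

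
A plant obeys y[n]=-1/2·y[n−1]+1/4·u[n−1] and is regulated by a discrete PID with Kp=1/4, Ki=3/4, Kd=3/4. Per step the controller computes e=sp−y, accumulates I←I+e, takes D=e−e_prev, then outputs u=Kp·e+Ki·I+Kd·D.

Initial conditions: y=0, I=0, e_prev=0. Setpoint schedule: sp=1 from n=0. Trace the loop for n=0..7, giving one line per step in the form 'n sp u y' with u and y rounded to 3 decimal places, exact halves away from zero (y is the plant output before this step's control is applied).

0 1 1.750 0.000
1 1 0.984 0.438
2 1 2.452 0.027
3 1 1.873 0.599
4 1 3.356 0.169
5 1 2.631 0.755
6 1 4.085 0.280
7 1 3.217 0.881

(exact arithmetic carried between steps; '≈' marks a value shown rounded to 6 d.p. or computed from one; I and e_prev carry over from the previous line; the table rounds u and y to 3 d.p., halves away from zero)
n=0: y=0, sp=1, e=sp−y=1; I=1, D=e−e_prev=1; u=1/4·1+3/4·1+3/4·1=1.75; next y=-1/2·0+1/4·1.75=0.4375
n=1: y=0.4375, sp=1, e=sp−y=0.5625; I=1.5625, D=e−e_prev=-0.4375; u=1/4·0.5625+3/4·1.5625+3/4·(-0.4375)=0.984375; next y=-1/2·0.4375+1/4·0.984375≈0.027344
n=2: y≈0.027344, sp=1, e=sp−y≈0.972656; I≈2.535156, D=e−e_prev≈0.410156; u=1/4·0.972656+3/4·2.535156+3/4·0.410156≈2.452148; next y=-1/2·0.027344+1/4·2.452148≈0.599365
n=3: y≈0.599365, sp=1, e=sp−y≈0.400635; I≈2.935791, D=e−e_prev≈-0.572021; u=1/4·0.400635+3/4·2.935791+3/4·(-0.572021)≈1.872986; next y=-1/2·0.599365+1/4·1.872986≈0.168564
n=4: y≈0.168564, sp=1, e=sp−y≈0.831436; I≈3.767227, D=e−e_prev≈0.430801; u=1/4·0.831436+3/4·3.767227+3/4·0.430801≈3.356380; next y=-1/2·0.168564+1/4·3.356380≈0.754813
n=5: y≈0.754813, sp=1, e=sp−y≈0.245187; I≈4.012414, D=e−e_prev≈-0.586249; u=1/4·0.245187+3/4·4.012414+3/4·(-0.586249)≈2.630920; next y=-1/2·0.754813+1/4·2.630920≈0.280323
n=6: y≈0.280323, sp=1, e=sp−y≈0.719677; I≈4.732091, D=e−e_prev≈0.474490; u=1/4·0.719677+3/4·4.732091+3/4·0.474490≈4.084854; next y=-1/2·0.280323+1/4·4.084854≈0.881052
n=7: y≈0.881052, sp=1, e=sp−y≈0.118948; I≈4.851039, D=e−e_prev≈-0.600728; u=1/4·0.118948+3/4·4.851039+3/4·(-0.600728)≈3.217470; next y=-1/2·0.881052+1/4·3.217470≈0.363841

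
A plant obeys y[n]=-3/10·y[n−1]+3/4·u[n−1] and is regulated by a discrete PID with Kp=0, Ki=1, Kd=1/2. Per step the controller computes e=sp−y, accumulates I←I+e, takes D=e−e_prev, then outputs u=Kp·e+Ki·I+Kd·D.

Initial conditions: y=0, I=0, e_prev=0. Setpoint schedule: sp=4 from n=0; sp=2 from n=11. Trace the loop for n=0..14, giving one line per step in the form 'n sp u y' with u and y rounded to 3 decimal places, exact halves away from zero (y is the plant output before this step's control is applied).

0 4 6.000 0.000
1 4 1.250 4.500
2 4 10.369 -0.413
3 4 -0.144 7.900
4 4 15.680 -2.478
5 4 -5.504 12.503
6 4 24.057 -7.879
7 4 -16.683 20.406
8 4 39.614 -18.634
9 4 -38.174 35.300
10 4 69.274 -39.221
11 2 -82.180 63.722
12 2 125.280 -80.751
13 2 -162.610 118.185
14 2 234.071 -157.413

(exact arithmetic carried between steps; '≈' marks a value shown rounded to 6 d.p. or computed from one; I and e_prev carry over from the previous line; the table rounds u and y to 3 d.p., halves away from zero)
n=0: y=0, sp=4, e=sp−y=4; I=4, D=e−e_prev=4; u=0·4+1·4+1/2·4=6; next y=-3/10·0+3/4·6=4.5
n=1: y=4.5, sp=4, e=sp−y=-0.5; I=3.5, D=e−e_prev=-4.5; u=0·(-0.5)+1·3.5+1/2·(-4.5)=1.25; next y=-3/10·4.5+3/4·1.25=-0.4125
n=2: y=-0.4125, sp=4, e=sp−y=4.4125; I=7.9125, D=e−e_prev=4.9125; u=0·4.4125+1·7.9125+1/2·4.9125=10.36875; next y=-3/10·(-0.4125)+3/4·10.36875≈7.900313
n=3: y≈7.900313, sp=4, e=sp−y≈-3.900313; I≈4.012188, D=e−e_prev≈-8.312813; u=0·(-3.900313)+1·4.012188+1/2·(-8.312813)≈-0.144219; next y=-3/10·7.900313+3/4·(-0.144219)≈-2.478258
n=4: y≈-2.478258, sp=4, e=sp−y≈6.478258; I≈10.490445, D=e−e_prev≈10.378570; u=0·6.478258+1·10.490445+1/2·10.378570≈15.679730; next y=-3/10·(-2.478258)+3/4·15.679730≈12.503275
n=5: y≈12.503275, sp=4, e=sp−y≈-8.503275; I≈1.987170, D=e−e_prev≈-14.981533; u=0·(-8.503275)+1·1.987170+1/2·(-14.981533)≈-5.503596; next y=-3/10·12.503275+3/4·(-5.503596)≈-7.878680
n=6: y≈-7.878680, sp=4, e=sp−y≈11.878680; I≈13.865850, D=e−e_prev≈20.381955; u=0·11.878680+1·13.865850+1/2·20.381955≈24.056827; next y=-3/10·(-7.878680)+3/4·24.056827≈20.406225
n=7: y≈20.406225, sp=4, e=sp−y≈-16.406225; I≈-2.540375, D=e−e_prev≈-28.284904; u=0·(-16.406225)+1·(-2.540375)+1/2·(-28.284904)≈-16.682827; next y=-3/10·20.406225+3/4·(-16.682827)≈-18.633987
n=8: y≈-18.633987, sp=4, e=sp−y≈22.633987; I≈20.093613, D=e−e_prev≈39.040212; u=0·22.633987+1·20.093613+1/2·39.040212≈39.613719; next y=-3/10·(-18.633987)+3/4·39.613719≈35.300485
n=9: y≈35.300485, sp=4, e=sp−y≈-31.300485; I≈-11.206873, D=e−e_prev≈-53.934473; u=0·(-31.300485)+1·(-11.206873)+1/2·(-53.934473)≈-38.174109; next y=-3/10·35.300485+3/4·(-38.174109)≈-39.220727
n=10: y≈-39.220727, sp=4, e=sp−y≈43.220727; I≈32.013855, D=e−e_prev≈74.521213; u=0·43.220727+1·32.013855+1/2·74.521213≈69.274461; next y=-3/10·(-39.220727)+3/4·69.274461≈63.722064
n=11: y≈63.722064, sp=2, e=sp−y≈-61.722064; I≈-29.708209, D=e−e_prev≈-104.942792; u=0·(-61.722064)+1·(-29.708209)+1/2·(-104.942792)≈-82.179605; next y=-3/10·63.722064+3/4·(-82.179605)≈-80.751323
n=12: y≈-80.751323, sp=2, e=sp−y≈82.751323; I≈53.043114, D=e−e_prev≈144.473387; u=0·82.751323+1·53.043114+1/2·144.473387≈125.279807; next y=-3/10·(-80.751323)+3/4·125.279807≈118.185252
n=13: y≈118.185252, sp=2, e=sp−y≈-116.185252; I≈-63.142139, D=e−e_prev≈-198.936575; u=0·(-116.185252)+1·(-63.142139)+1/2·(-198.936575)≈-162.610426; next y=-3/10·118.185252+3/4·(-162.610426)≈-157.413396
n=14: y≈-157.413396, sp=2, e=sp−y≈159.413396; I≈96.271257, D=e−e_prev≈275.598648; u=0·159.413396+1·96.271257+1/2·275.598648≈234.070581; next y=-3/10·(-157.413396)+3/4·234.070581≈222.776954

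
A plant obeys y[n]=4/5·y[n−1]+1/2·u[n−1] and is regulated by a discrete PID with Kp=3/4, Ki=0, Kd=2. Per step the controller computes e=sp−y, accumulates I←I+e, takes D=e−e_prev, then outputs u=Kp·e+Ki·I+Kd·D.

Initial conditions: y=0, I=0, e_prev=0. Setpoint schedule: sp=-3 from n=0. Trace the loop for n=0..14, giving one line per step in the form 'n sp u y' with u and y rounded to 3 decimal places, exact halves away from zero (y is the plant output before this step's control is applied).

0 -3 -8.250 0.000
1 -3 9.094 -4.125
2 -3 -13.929 1.247
3 -3 16.653 -5.967
4 -3 -23.954 3.553
5 -3 29.977 -9.135
6 -3 -41.641 7.680
7 -3 53.470 -14.676
8 -3 -72.836 14.994
9 -3 94.901 -24.423
10 -3 -127.854 27.912
11 -3 167.967 -41.597
12 -3 -224.885 50.706
13 -3 296.826 -71.878
14 -3 -396.010 90.911

(exact arithmetic carried between steps; '≈' marks a value shown rounded to 6 d.p. or computed from one; I and e_prev carry over from the previous line; the table rounds u and y to 3 d.p., halves away from zero)
n=0: y=0, sp=-3, e=sp−y=-3; I=-3, D=e−e_prev=-3; u=3/4·(-3)+0·(-3)+2·(-3)=-8.25; next y=4/5·0+1/2·(-8.25)=-4.125
n=1: y=-4.125, sp=-3, e=sp−y=1.125; I=-1.875, D=e−e_prev=4.125; u=3/4·1.125+0·(-1.875)+2·4.125=9.09375; next y=4/5·(-4.125)+1/2·9.09375=1.246875
n=2: y=1.246875, sp=-3, e=sp−y=-4.246875; I=-6.121875, D=e−e_prev=-5.371875; u=3/4·(-4.246875)+0·(-6.121875)+2·(-5.371875)≈-13.928906; next y=4/5·1.246875+1/2·(-13.928906)≈-5.966953
n=3: y≈-5.966953, sp=-3, e=sp−y≈2.966953; I≈-3.154922, D=e−e_prev≈7.213828; u=3/4·2.966953+0·(-3.154922)+2·7.213828≈16.652871; next y=4/5·(-5.966953)+1/2·16.652871≈3.552873
n=4: y≈3.552873, sp=-3, e=sp−y≈-6.552873; I≈-9.707795, D=e−e_prev≈-9.519826; u=3/4·(-6.552873)+0·(-9.707795)+2·(-9.519826)≈-23.954307; next y=4/5·3.552873+1/2·(-23.954307)≈-9.134855
n=5: y≈-9.134855, sp=-3, e=sp−y≈6.134855; I≈-3.572940, D=e−e_prev≈12.687728; u=3/4·6.134855+0·(-3.572940)+2·12.687728≈29.976598; next y=4/5·(-9.134855)+1/2·29.976598≈7.680415
n=6: y≈7.680415, sp=-3, e=sp−y≈-10.680415; I≈-14.253355, D=e−e_prev≈-16.815270; u=3/4·(-10.680415)+0·(-14.253355)+2·(-16.815270)≈-41.640851; next y=4/5·7.680415+1/2·(-41.640851)≈-14.676094
n=7: y≈-14.676094, sp=-3, e=sp−y≈11.676094; I≈-2.577261, D=e−e_prev≈22.356508; u=3/4·11.676094+0·(-2.577261)+2·22.356508≈53.470087; next y=4/5·(-14.676094)+1/2·53.470087≈14.994169
n=8: y≈14.994169, sp=-3, e=sp−y≈-17.994169; I≈-20.571430, D=e−e_prev≈-29.670262; u=3/4·(-17.994169)+0·(-20.571430)+2·(-29.670262)≈-72.836151; next y=4/5·14.994169+1/2·(-72.836151)≈-24.422741
n=9: y≈-24.422741, sp=-3, e=sp−y≈21.422741; I≈0.851311, D=e−e_prev≈39.416909; u=3/4·21.422741+0·0.851311+2·39.416909≈94.900874; next y=4/5·(-24.422741)+1/2·94.900874≈27.912244
n=10: y≈27.912244, sp=-3, e=sp−y≈-30.912244; I≈-30.060933, D=e−e_prev≈-52.334985; u=3/4·(-30.912244)+0·(-30.060933)+2·(-52.334985)≈-127.854153; next y=4/5·27.912244+1/2·(-127.854153)≈-41.597281
n=11: y≈-41.597281, sp=-3, e=sp−y≈38.597281; I≈8.536348, D=e−e_prev≈69.509525; u=3/4·38.597281+0·8.536348+2·69.509525≈167.967012; next y=4/5·(-41.597281)+1/2·167.967012≈50.705681
n=12: y≈50.705681, sp=-3, e=sp−y≈-53.705681; I≈-45.169333, D=e−e_prev≈-92.302962; u=3/4·(-53.705681)+0·(-45.169333)+2·(-92.302962)≈-224.885185; next y=4/5·50.705681+1/2·(-224.885185)≈-71.878048
n=13: y≈-71.878048, sp=-3, e=sp−y≈68.878048; I≈23.708714, D=e−e_prev≈122.583729; u=3/4·68.878048+0·23.708714+2·122.583729≈296.825993; next y=4/5·(-71.878048)+1/2·296.825993≈90.910558
n=14: y≈90.910558, sp=-3, e=sp−y≈-93.910558; I≈-70.201844, D=e−e_prev≈-162.788606; u=3/4·(-93.910558)+0·(-70.201844)+2·(-162.788606)≈-396.010131; next y=4/5·90.910558+1/2·(-396.010131)≈-125.276619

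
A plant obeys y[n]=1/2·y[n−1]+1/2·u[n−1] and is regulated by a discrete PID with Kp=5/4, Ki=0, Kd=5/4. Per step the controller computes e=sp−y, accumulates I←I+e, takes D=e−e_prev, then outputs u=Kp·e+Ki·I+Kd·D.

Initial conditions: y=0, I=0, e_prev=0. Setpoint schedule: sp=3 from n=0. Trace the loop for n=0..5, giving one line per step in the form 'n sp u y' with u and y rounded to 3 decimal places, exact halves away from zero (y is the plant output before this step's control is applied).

(exact arithmetic carried between steps; '≈' marks a value shown rounded to 6 d.p. or computed from one; I and e_prev carry over from the previous line; the table rounds u and y to 3 d.p., halves away from zero)
n=0: y=0, sp=3, e=sp−y=3; I=3, D=e−e_prev=3; u=5/4·3+0·3+5/4·3=7.5; next y=1/2·0+1/2·7.5=3.75
n=1: y=3.75, sp=3, e=sp−y=-0.75; I=2.25, D=e−e_prev=-3.75; u=5/4·(-0.75)+0·2.25+5/4·(-3.75)=-5.625; next y=1/2·3.75+1/2·(-5.625)=-0.9375
n=2: y=-0.9375, sp=3, e=sp−y=3.9375; I=6.1875, D=e−e_prev=4.6875; u=5/4·3.9375+0·6.1875+5/4·4.6875=10.78125; next y=1/2·(-0.9375)+1/2·10.78125=4.921875
n=3: y=4.921875, sp=3, e=sp−y=-1.921875; I=4.265625, D=e−e_prev=-5.859375; u=5/4·(-1.921875)+0·4.265625+5/4·(-5.859375)≈-9.726563; next y=1/2·4.921875+1/2·(-9.726563)≈-2.402344
n=4: y≈-2.402344, sp=3, e=sp−y≈5.402344; I≈9.667969, D=e−e_prev≈7.324219; u=5/4·5.402344+0·9.667969+5/4·7.324219≈15.908203; next y=1/2·(-2.402344)+1/2·15.908203≈6.752930
n=5: y≈6.752930, sp=3, e=sp−y≈-3.752930; I≈5.915039, D=e−e_prev≈-9.155273; u=5/4·(-3.752930)+0·5.915039+5/4·(-9.155273)≈-16.135254; next y=1/2·6.752930+1/2·(-16.135254)≈-4.691162

0 3 7.500 0.000
1 3 -5.625 3.750
2 3 10.781 -0.938
3 3 -9.727 4.922
4 3 15.908 -2.402
5 3 -16.135 6.753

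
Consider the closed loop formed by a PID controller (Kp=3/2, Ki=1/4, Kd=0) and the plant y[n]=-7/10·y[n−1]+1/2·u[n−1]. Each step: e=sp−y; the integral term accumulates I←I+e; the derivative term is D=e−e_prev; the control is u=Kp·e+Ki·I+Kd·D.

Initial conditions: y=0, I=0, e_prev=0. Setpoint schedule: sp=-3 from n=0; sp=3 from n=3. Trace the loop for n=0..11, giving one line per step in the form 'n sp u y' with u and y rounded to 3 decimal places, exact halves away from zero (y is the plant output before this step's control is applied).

(exact arithmetic carried between steps; '≈' marks a value shown rounded to 6 d.p. or computed from one; I and e_prev carry over from the previous line; the table rounds u and y to 3 d.p., halves away from zero)
n=0: y=0, sp=-3, e=sp−y=-3; I=-3, D=e−e_prev=-3; u=3/2·(-3)+1/4·(-3)+0·(-3)=-5.25; next y=-7/10·0+1/2·(-5.25)=-2.625
n=1: y=-2.625, sp=-3, e=sp−y=-0.375; I=-3.375, D=e−e_prev=2.625; u=3/2·(-0.375)+1/4·(-3.375)+0·2.625=-1.40625; next y=-7/10·(-2.625)+1/2·(-1.40625)=1.134375
n=2: y=1.134375, sp=-3, e=sp−y=-4.134375; I=-7.509375, D=e−e_prev=-3.759375; u=3/2·(-4.134375)+1/4·(-7.509375)+0·(-3.759375)≈-8.078906; next y=-7/10·1.134375+1/2·(-8.078906)≈-4.833516
n=3: y≈-4.833516, sp=3, e=sp−y≈7.833516; I≈0.324141, D=e−e_prev≈11.967891; u=3/2·7.833516+1/4·0.324141+0·11.967891≈11.831309; next y=-7/10·(-4.833516)+1/2·11.831309≈9.299115
n=4: y≈9.299115, sp=3, e=sp−y≈-6.299115; I≈-5.974975, D=e−e_prev≈-14.132631; u=3/2·(-6.299115)+1/4·(-5.974975)+0·(-14.132631)≈-10.942417; next y=-7/10·9.299115+1/2·(-10.942417)≈-11.980589
n=5: y≈-11.980589, sp=3, e=sp−y≈14.980589; I≈9.005614, D=e−e_prev≈21.279704; u=3/2·14.980589+1/4·9.005614+0·21.279704≈24.722287; next y=-7/10·(-11.980589)+1/2·24.722287≈20.747556
n=6: y≈20.747556, sp=3, e=sp−y≈-17.747556; I≈-8.741941, D=e−e_prev≈-32.728145; u=3/2·(-17.747556)+1/4·(-8.741941)+0·(-32.728145)≈-28.806819; next y=-7/10·20.747556+1/2·(-28.806819)≈-28.926698
n=7: y≈-28.926698, sp=3, e=sp−y≈31.926698; I≈23.184757, D=e−e_prev≈49.674254; u=3/2·31.926698+1/4·23.184757+0·49.674254≈53.686237; next y=-7/10·(-28.926698)+1/2·53.686237≈47.091807
n=8: y≈47.091807, sp=3, e=sp−y≈-44.091807; I≈-20.907050, D=e−e_prev≈-76.018506; u=3/2·(-44.091807)+1/4·(-20.907050)+0·(-76.018506)≈-71.364474; next y=-7/10·47.091807+1/2·(-71.364474)≈-68.646502
n=9: y≈-68.646502, sp=3, e=sp−y≈71.646502; I≈50.739452, D=e−e_prev≈115.738309; u=3/2·71.646502+1/4·50.739452+0·115.738309≈120.154616; next y=-7/10·(-68.646502)+1/2·120.154616≈108.129859
n=10: y≈108.129859, sp=3, e=sp−y≈-105.129859; I≈-54.390408, D=e−e_prev≈-176.776361; u=3/2·(-105.129859)+1/4·(-54.390408)+0·(-176.776361)≈-171.292391; next y=-7/10·108.129859+1/2·(-171.292391)≈-161.337097
n=11: y≈-161.337097, sp=3, e=sp−y≈164.337097; I≈109.946689, D=e−e_prev≈269.466957; u=3/2·164.337097+1/4·109.946689+0·269.466957≈273.992318; next y=-7/10·(-161.337097)+1/2·273.992318≈249.932127

0 -3 -5.250 0.000
1 -3 -1.406 -2.625
2 -3 -8.079 1.134
3 3 11.831 -4.834
4 3 -10.942 9.299
5 3 24.722 -11.981
6 3 -28.807 20.748
7 3 53.686 -28.927
8 3 -71.364 47.092
9 3 120.155 -68.647
10 3 -171.292 108.130
11 3 273.992 -161.337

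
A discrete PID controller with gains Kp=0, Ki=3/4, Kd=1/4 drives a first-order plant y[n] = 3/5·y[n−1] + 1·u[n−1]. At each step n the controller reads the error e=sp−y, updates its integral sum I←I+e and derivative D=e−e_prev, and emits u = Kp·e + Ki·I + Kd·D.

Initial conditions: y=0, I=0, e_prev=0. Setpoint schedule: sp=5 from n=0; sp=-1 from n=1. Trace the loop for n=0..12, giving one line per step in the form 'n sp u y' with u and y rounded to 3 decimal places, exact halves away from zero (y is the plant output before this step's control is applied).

0 5 5.000 0.000
1 -1 -3.500 5.000
2 -1 0.250 -0.500
3 -1 -1.950 -0.050
4 -1 -0.620 -1.980
5 -1 -0.540 -1.808
6 -1 -0.074 -1.624
7 -1 -0.136 -1.049
8 -1 -0.239 -0.765
9 -1 -0.411 -0.698
10 -1 -0.489 -0.830
11 -1 -0.493 -0.987
12 -1 -0.444 -1.085

(exact arithmetic carried between steps; '≈' marks a value shown rounded to 6 d.p. or computed from one; I and e_prev carry over from the previous line; the table rounds u and y to 3 d.p., halves away from zero)
n=0: y=0, sp=5, e=sp−y=5; I=5, D=e−e_prev=5; u=0·5+3/4·5+1/4·5=5; next y=3/5·0+1·5=5
n=1: y=5, sp=-1, e=sp−y=-6; I=-1, D=e−e_prev=-11; u=0·(-6)+3/4·(-1)+1/4·(-11)=-3.5; next y=3/5·5+1·(-3.5)=-0.5
n=2: y=-0.5, sp=-1, e=sp−y=-0.5; I=-1.5, D=e−e_prev=5.5; u=0·(-0.5)+3/4·(-1.5)+1/4·5.5=0.25; next y=3/5·(-0.5)+1·0.25=-0.05
n=3: y=-0.05, sp=-1, e=sp−y=-0.95; I=-2.45, D=e−e_prev=-0.45; u=0·(-0.95)+3/4·(-2.45)+1/4·(-0.45)=-1.95; next y=3/5·(-0.05)+1·(-1.95)=-1.98
n=4: y=-1.98, sp=-1, e=sp−y=0.98; I=-1.47, D=e−e_prev=1.93; u=0·0.98+3/4·(-1.47)+1/4·1.93=-0.62; next y=3/5·(-1.98)+1·(-0.62)=-1.808
n=5: y=-1.808, sp=-1, e=sp−y=0.808; I=-0.662, D=e−e_prev=-0.172; u=0·0.808+3/4·(-0.662)+1/4·(-0.172)=-0.5395; next y=3/5·(-1.808)+1·(-0.5395)=-1.6243
n=6: y=-1.6243, sp=-1, e=sp−y=0.6243; I=-0.0377, D=e−e_prev=-0.1837; u=0·0.6243+3/4·(-0.0377)+1/4·(-0.1837)=-0.0742; next y=3/5·(-1.6243)+1·(-0.0742)=-1.04878
n=7: y=-1.04878, sp=-1, e=sp−y=0.04878; I=0.01108, D=e−e_prev=-0.57552; u=0·0.04878+3/4·0.01108+1/4·(-0.57552)=-0.13557; next y=3/5·(-1.04878)+1·(-0.13557)=-0.764838
n=8: y=-0.764838, sp=-1, e=sp−y=-0.235162; I=-0.224082, D=e−e_prev=-0.283942; u=0·(-0.235162)+3/4·(-0.224082)+1/4·(-0.283942)=-0.239047; next y=3/5·(-0.764838)+1·(-0.239047)≈-0.697950
n=9: y≈-0.697950, sp=-1, e=sp−y≈-0.302050; I≈-0.526132, D=e−e_prev≈-0.066888; u=0·(-0.302050)+3/4·(-0.526132)+1/4·(-0.066888)≈-0.411321; next y=3/5·(-0.697950)+1·(-0.411321)≈-0.830091
n=10: y≈-0.830091, sp=-1, e=sp−y≈-0.169909; I≈-0.696041, D=e−e_prev≈0.132141; u=0·(-0.169909)+3/4·(-0.696041)+1/4·0.132141≈-0.488996; next y=3/5·(-0.830091)+1·(-0.488996)≈-0.987050
n=11: y≈-0.987050, sp=-1, e=sp−y≈-0.012950; I≈-0.708991, D=e−e_prev≈0.156959; u=0·(-0.012950)+3/4·(-0.708991)+1/4·0.156959≈-0.492503; next y=3/5·(-0.987050)+1·(-0.492503)≈-1.084734
n=12: y≈-1.084734, sp=-1, e=sp−y≈0.084734; I≈-0.624257, D=e−e_prev≈0.097683; u=0·0.084734+3/4·(-0.624257)+1/4·0.097683≈-0.443772; next y=3/5·(-1.084734)+1·(-0.443772)≈-1.094612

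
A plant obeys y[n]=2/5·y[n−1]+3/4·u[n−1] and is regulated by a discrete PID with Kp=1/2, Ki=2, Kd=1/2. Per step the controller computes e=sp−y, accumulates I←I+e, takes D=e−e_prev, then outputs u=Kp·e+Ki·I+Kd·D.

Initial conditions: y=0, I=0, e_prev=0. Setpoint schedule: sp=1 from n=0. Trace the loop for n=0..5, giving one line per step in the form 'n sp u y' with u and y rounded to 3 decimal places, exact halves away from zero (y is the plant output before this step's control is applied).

(exact arithmetic carried between steps; '≈' marks a value shown rounded to 6 d.p. or computed from one; I and e_prev carry over from the previous line; the table rounds u and y to 3 d.p., halves away from zero)
n=0: y=0, sp=1, e=sp−y=1; I=1, D=e−e_prev=1; u=1/2·1+2·1+1/2·1=3; next y=2/5·0+3/4·3=2.25
n=1: y=2.25, sp=1, e=sp−y=-1.25; I=-0.25, D=e−e_prev=-2.25; u=1/2·(-1.25)+2·(-0.25)+1/2·(-2.25)=-2.25; next y=2/5·2.25+3/4·(-2.25)=-0.7875
n=2: y=-0.7875, sp=1, e=sp−y=1.7875; I=1.5375, D=e−e_prev=3.0375; u=1/2·1.7875+2·1.5375+1/2·3.0375=5.4875; next y=2/5·(-0.7875)+3/4·5.4875=3.800625
n=3: y=3.800625, sp=1, e=sp−y=-2.800625; I=-1.263125, D=e−e_prev=-4.588125; u=1/2·(-2.800625)+2·(-1.263125)+1/2·(-4.588125)=-6.220625; next y=2/5·3.800625+3/4·(-6.220625)≈-3.145219
n=4: y≈-3.145219, sp=1, e=sp−y≈4.145219; I≈2.882094, D=e−e_prev≈6.945844; u=1/2·4.145219+2·2.882094+1/2·6.945844≈11.309719; next y=2/5·(-3.145219)+3/4·11.309719≈7.224202
n=5: y≈7.224202, sp=1, e=sp−y≈-6.224202; I≈-3.342108, D=e−e_prev≈-10.369420; u=1/2·(-6.224202)+2·(-3.342108)+1/2·(-10.369420)≈-14.981027; next y=2/5·7.224202+3/4·(-14.981027)≈-8.346089

0 1 3.000 0.000
1 1 -2.250 2.250
2 1 5.488 -0.788
3 1 -6.221 3.801
4 1 11.310 -3.145
5 1 -14.981 7.224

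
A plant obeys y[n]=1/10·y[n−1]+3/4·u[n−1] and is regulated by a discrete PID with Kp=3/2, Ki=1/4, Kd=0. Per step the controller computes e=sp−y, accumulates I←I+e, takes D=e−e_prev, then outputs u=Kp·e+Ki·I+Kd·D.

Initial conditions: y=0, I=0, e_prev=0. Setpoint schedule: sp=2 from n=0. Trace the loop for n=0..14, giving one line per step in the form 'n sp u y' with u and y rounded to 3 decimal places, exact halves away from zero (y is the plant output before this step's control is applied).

(exact arithmetic carried between steps; '≈' marks a value shown rounded to 6 d.p. or computed from one; I and e_prev carry over from the previous line; the table rounds u and y to 3 d.p., halves away from zero)
n=0: y=0, sp=2, e=sp−y=2; I=2, D=e−e_prev=2; u=3/2·2+1/4·2+0·2=3.5; next y=1/10·0+3/4·3.5=2.625
n=1: y=2.625, sp=2, e=sp−y=-0.625; I=1.375, D=e−e_prev=-2.625; u=3/2·(-0.625)+1/4·1.375+0·(-2.625)=-0.59375; next y=1/10·2.625+3/4·(-0.59375)≈-0.182813
n=2: y≈-0.182813, sp=2, e=sp−y≈2.182813; I≈3.557813, D=e−e_prev≈2.807813; u=3/2·2.182813+1/4·3.557813+0·2.807813≈4.163672; next y=1/10·(-0.182813)+3/4·4.163672≈3.104473
n=3: y≈3.104473, sp=2, e=sp−y≈-1.104473; I≈2.453340, D=e−e_prev≈-3.287285; u=3/2·(-1.104473)+1/4·2.453340+0·(-3.287285)≈-1.043374; next y=1/10·3.104473+3/4·(-1.043374)≈-0.472083
n=4: y≈-0.472083, sp=2, e=sp−y≈2.472083; I≈4.925423, D=e−e_prev≈3.576556; u=3/2·2.472083+1/4·4.925423+0·3.576556≈4.939481; next y=1/10·(-0.472083)+3/4·4.939481≈3.657402
n=5: y≈3.657402, sp=2, e=sp−y≈-1.657402; I≈3.268021, D=e−e_prev≈-4.129485; u=3/2·(-1.657402)+1/4·3.268021+0·(-4.129485)≈-1.669098; next y=1/10·3.657402+3/4·(-1.669098)≈-0.886083
n=6: y≈-0.886083, sp=2, e=sp−y≈2.886083; I≈6.154104, D=e−e_prev≈4.543485; u=3/2·2.886083+1/4·6.154104+0·4.543485≈5.867651; next y=1/10·(-0.886083)+3/4·5.867651≈4.312130
n=7: y≈4.312130, sp=2, e=sp−y≈-2.312130; I≈3.841974, D=e−e_prev≈-5.198213; u=3/2·(-2.312130)+1/4·3.841974+0·(-5.198213)≈-2.507701; next y=1/10·4.312130+3/4·(-2.507701)≈-1.449563
n=8: y≈-1.449563, sp=2, e=sp−y≈3.449563; I≈7.291537, D=e−e_prev≈5.761693; u=3/2·3.449563+1/4·7.291537+0·5.761693≈6.997229; next y=1/10·(-1.449563)+3/4·6.997229≈5.102965
n=9: y≈5.102965, sp=2, e=sp−y≈-3.102965; I≈4.188572, D=e−e_prev≈-6.552528; u=3/2·(-3.102965)+1/4·4.188572+0·(-6.552528)≈-3.607305; next y=1/10·5.102965+3/4·(-3.607305)≈-2.195182
n=10: y≈-2.195182, sp=2, e=sp−y≈4.195182; I≈8.383754, D=e−e_prev≈7.298147; u=3/2·4.195182+1/4·8.383754+0·7.298147≈8.388712; next y=1/10·(-2.195182)+3/4·8.388712≈6.072016
n=11: y≈6.072016, sp=2, e=sp−y≈-4.072016; I≈4.311739, D=e−e_prev≈-8.267198; u=3/2·(-4.072016)+1/4·4.311739+0·(-8.267198)≈-5.030089; next y=1/10·6.072016+3/4·(-5.030089)≈-3.165365
n=12: y≈-3.165365, sp=2, e=sp−y≈5.165365; I≈9.477104, D=e−e_prev≈9.237381; u=3/2·5.165365+1/4·9.477104+0·9.237381≈10.117323; next y=1/10·(-3.165365)+3/4·10.117323≈7.271456
n=13: y≈7.271456, sp=2, e=sp−y≈-5.271456; I≈4.205647, D=e−e_prev≈-10.436821; u=3/2·(-5.271456)+1/4·4.205647+0·(-10.436821)≈-6.855772; next y=1/10·7.271456+3/4·(-6.855772)≈-4.414684
n=14: y≈-4.414684, sp=2, e=sp−y≈6.414684; I≈10.620331, D=e−e_prev≈11.686140; u=3/2·6.414684+1/4·10.620331+0·11.686140≈12.277108; next y=1/10·(-4.414684)+3/4·12.277108≈8.766363

0 2 3.500 0.000
1 2 -0.594 2.625
2 2 4.164 -0.183
3 2 -1.043 3.104
4 2 4.939 -0.472
5 2 -1.669 3.657
6 2 5.868 -0.886
7 2 -2.508 4.312
8 2 6.997 -1.450
9 2 -3.607 5.103
10 2 8.389 -2.195
11 2 -5.030 6.072
12 2 10.117 -3.165
13 2 -6.856 7.271
14 2 12.277 -4.415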